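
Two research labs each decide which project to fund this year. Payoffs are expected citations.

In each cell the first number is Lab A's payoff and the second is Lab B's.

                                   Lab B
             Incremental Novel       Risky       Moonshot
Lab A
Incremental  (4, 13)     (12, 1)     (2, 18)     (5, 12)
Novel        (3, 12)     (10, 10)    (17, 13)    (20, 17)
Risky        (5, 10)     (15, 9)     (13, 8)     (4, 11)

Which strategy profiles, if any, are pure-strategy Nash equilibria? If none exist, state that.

(Novel, Moonshot)

Mark each player's best response to every combination of opponents' strategies; a profile where every player is best-responding is a pure Nash equilibrium.
Lab A against Incremental: payoffs 4, 3, 5 → best response Risky.
Lab A against Novel: payoffs 12, 10, 15 → best response Risky.
Lab A against Risky: payoffs 2, 17, 13 → best response Novel.
Lab A against Moonshot: payoffs 5, 20, 4 → best response Novel.
Lab B against Incremental: payoffs 13, 1, 18, 12 → best response Risky.
Lab B against Novel: payoffs 12, 10, 13, 17 → best response Moonshot.
Lab B against Risky: payoffs 10, 9, 8, 11 → best response Moonshot.
Mutual best responses: (Novel, Moonshot).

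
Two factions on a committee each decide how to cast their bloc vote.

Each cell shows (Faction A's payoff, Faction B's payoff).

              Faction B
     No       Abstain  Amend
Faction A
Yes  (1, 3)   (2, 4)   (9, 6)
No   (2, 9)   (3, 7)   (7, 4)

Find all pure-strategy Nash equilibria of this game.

The pure Nash equilibria are (Yes, Amend), (No, No).

For each strategy profile, look for a profitable unilateral deviation.
(Yes, No): Faction A can switch to No (1 → 2). Not NE.
(Yes, Abstain): Faction A can switch to No (2 → 3). Not NE.
(Yes, Amend): Faction A gets 9, best alternative 7; Faction B gets 6, best alternative 4. No profitable deviation — NE.
(No, No): Faction A gets 2, best alternative 1; Faction B gets 9, best alternative 7. No profitable deviation — NE.
(No, Abstain): Faction B can switch to No (7 → 9). Not NE.
(No, Amend): Faction A can switch to Yes (7 → 9). Not NE.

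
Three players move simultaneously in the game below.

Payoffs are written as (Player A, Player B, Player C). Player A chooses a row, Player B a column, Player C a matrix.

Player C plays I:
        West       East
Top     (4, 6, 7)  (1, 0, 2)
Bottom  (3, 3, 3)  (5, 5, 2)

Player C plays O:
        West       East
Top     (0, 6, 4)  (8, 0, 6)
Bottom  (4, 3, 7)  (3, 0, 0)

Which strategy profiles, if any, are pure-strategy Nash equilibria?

Pure-strategy Nash equilibria: (Top, West, I), (Bottom, West, O), (Bottom, East, I)

Player A against (West, I): payoffs 4, 3 → best response Top.
Player A against (West, O): payoffs 0, 4 → best response Bottom.
Player A against (East, I): payoffs 1, 5 → best response Bottom.
Player A against (East, O): payoffs 8, 3 → best response Top.
Player B against (Top, I): payoffs 6, 0 → best response West.
Player B against (Top, O): payoffs 6, 0 → best response West.
Player B against (Bottom, I): payoffs 3, 5 → best response East.
Player B against (Bottom, O): payoffs 3, 0 → best response West.
Player C against (Top, West): payoffs 7, 4 → best response I.
Player C against (Top, East): payoffs 2, 6 → best response O.
Player C against (Bottom, West): payoffs 3, 7 → best response O.
Player C against (Bottom, East): payoffs 2, 0 → best response I.
Mutual best responses: (Top, West, I); (Bottom, West, O); (Bottom, East, I).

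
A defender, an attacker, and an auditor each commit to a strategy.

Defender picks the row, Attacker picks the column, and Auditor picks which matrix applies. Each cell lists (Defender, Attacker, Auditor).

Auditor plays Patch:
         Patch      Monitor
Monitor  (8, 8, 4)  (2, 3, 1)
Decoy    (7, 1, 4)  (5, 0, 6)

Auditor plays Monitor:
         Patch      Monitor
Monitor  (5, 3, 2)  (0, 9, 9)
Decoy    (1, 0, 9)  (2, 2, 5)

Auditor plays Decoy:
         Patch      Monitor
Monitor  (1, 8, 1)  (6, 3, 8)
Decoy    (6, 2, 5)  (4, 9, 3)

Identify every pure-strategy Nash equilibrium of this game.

(Monitor, Patch, Patch): Defender gets 8, best alternative 7; Attacker gets 8, best alternative 3; Auditor gets 4, best alternative 2. No profitable deviation — NE.
(Monitor, Patch, Monitor): Attacker can switch to Monitor (3 → 9). Not NE.
(Monitor, Patch, Decoy): Defender can switch to Decoy (1 → 6). Not NE.
(Monitor, Monitor, Patch): Defender can switch to Decoy (2 → 5). Not NE.
(Monitor, Monitor, Monitor): Defender can switch to Decoy (0 → 2). Not NE.
(Monitor, Monitor, Decoy): Attacker can switch to Patch (3 → 8). Not NE.
(Decoy, Patch, Patch): Defender can switch to Monitor (7 → 8). Not NE.
(The remaining 5 profiles each have a profitable deviation by the same check.)

(Monitor, Patch, Patch)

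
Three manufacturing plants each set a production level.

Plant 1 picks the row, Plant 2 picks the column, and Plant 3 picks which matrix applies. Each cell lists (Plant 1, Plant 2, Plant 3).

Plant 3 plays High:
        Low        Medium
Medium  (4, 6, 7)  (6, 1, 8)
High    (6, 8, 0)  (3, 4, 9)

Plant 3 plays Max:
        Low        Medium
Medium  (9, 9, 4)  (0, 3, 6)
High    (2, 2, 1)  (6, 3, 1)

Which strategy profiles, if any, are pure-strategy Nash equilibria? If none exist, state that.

Plant 1 against (Low, High): payoffs 4, 6 → best response High.
Plant 1 against (Low, Max): payoffs 9, 2 → best response Medium.
Plant 1 against (Medium, High): payoffs 6, 3 → best response Medium.
Plant 1 against (Medium, Max): payoffs 0, 6 → best response High.
Plant 2 against (Medium, High): payoffs 6, 1 → best response Low.
Plant 2 against (Medium, Max): payoffs 9, 3 → best response Low.
Plant 2 against (High, High): payoffs 8, 4 → best response Low.
Plant 2 against (High, Max): payoffs 2, 3 → best response Medium.
Plant 3 against (Medium, Low): payoffs 7, 4 → best response High.
Plant 3 against (Medium, Medium): payoffs 8, 6 → best response High.
Plant 3 against (High, Low): payoffs 0, 1 → best response Max.
Plant 3 against (High, Medium): payoffs 9, 1 → best response High.
No profile is a mutual best response for all players.

none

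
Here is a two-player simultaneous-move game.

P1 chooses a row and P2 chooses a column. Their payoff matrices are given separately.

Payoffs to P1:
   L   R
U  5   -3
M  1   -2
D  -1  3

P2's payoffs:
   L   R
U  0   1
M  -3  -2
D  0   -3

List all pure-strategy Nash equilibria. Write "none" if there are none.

Check each profile: it is a Nash equilibrium iff no player can strictly gain by switching unilaterally.
(U, L): P2 can switch to R (0 → 1). Not NE.
(U, R): P1 can switch to M (-3 → -2). Not NE.
(M, L): P1 can switch to U (1 → 5). Not NE.
(M, R): P1 can switch to D (-2 → 3). Not NE.
(D, L): P1 can switch to U (-1 → 5). Not NE.
(D, R): P2 can switch to L (-3 → 0). Not NE.

There is no pure-strategy Nash equilibrium.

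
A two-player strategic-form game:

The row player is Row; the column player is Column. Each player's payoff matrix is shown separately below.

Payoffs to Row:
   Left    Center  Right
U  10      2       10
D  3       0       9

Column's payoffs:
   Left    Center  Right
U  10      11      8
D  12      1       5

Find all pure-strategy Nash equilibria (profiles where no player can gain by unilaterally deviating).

(U, Left): Column can switch to Center (10 → 11). Not NE.
(U, Center): Row gets 2, best alternative 0; Column gets 11, best alternative 10. No profitable deviation — NE.
(U, Right): Column can switch to Left (8 → 10). Not NE.
(D, Left): Row can switch to U (3 → 10). Not NE.
(D, Center): Row can switch to U (0 → 2). Not NE.
(D, Right): Row can switch to U (9 → 10). Not NE.

The unique pure-strategy Nash equilibrium is (U, Center).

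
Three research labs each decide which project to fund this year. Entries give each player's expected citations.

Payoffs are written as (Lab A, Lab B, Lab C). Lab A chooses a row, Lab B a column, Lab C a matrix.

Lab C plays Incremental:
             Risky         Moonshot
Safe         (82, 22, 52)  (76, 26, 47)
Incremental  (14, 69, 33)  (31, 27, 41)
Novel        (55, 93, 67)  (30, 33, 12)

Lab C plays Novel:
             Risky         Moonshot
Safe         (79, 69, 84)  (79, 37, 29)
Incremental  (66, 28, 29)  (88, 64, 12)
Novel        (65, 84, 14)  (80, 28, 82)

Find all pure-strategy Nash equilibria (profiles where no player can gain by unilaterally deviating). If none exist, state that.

For each strategy profile, look for a profitable unilateral deviation.
(Safe, Risky, Incremental): Lab B can switch to Moonshot (22 → 26). Not NE.
(Safe, Risky, Novel): Lab A gets 79, best alternative 66; Lab B gets 69, best alternative 37; Lab C gets 84, best alternative 52. No profitable deviation — NE.
(Safe, Moonshot, Incremental): Lab A gets 76, best alternative 31; Lab B gets 26, best alternative 22; Lab C gets 47, best alternative 29. No profitable deviation — NE.
(Safe, Moonshot, Novel): Lab A can switch to Incremental (79 → 88). Not NE.
(Incremental, Risky, Incremental): Lab A can switch to Safe (14 → 82). Not NE.
(Incremental, Risky, Novel): Lab A can switch to Safe (66 → 79). Not NE.
(Incremental, Moonshot, Incremental): Lab A can switch to Safe (31 → 76). Not NE.
(Incremental, Moonshot, Novel): Lab C can switch to Incremental (12 → 41). Not NE.
(Novel, Risky, Incremental): Lab A can switch to Safe (55 → 82). Not NE.
(Novel, Risky, Novel): Lab A can switch to Safe (65 → 79). Not NE.
(Novel, Moonshot, Incremental): Lab A can switch to Safe (30 → 76). Not NE.
(Novel, Moonshot, Novel): Lab A can switch to Incremental (80 → 88). Not NE.

(Safe, Risky, Novel), (Safe, Moonshot, Incremental)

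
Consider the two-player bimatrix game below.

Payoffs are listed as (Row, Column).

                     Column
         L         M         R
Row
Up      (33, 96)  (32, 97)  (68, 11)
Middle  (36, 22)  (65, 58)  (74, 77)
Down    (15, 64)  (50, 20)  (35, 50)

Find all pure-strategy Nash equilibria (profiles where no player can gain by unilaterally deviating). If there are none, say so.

(Middle, R)

(Up, L): Row can switch to Middle (33 → 36). Not NE.
(Up, M): Row can switch to Middle (32 → 65). Not NE.
(Up, R): Row can switch to Middle (68 → 74). Not NE.
(Middle, L): Column can switch to M (22 → 58). Not NE.
(Middle, M): Column can switch to R (58 → 77). Not NE.
(Middle, R): Row gets 74, best alternative 68; Column gets 77, best alternative 58. No profitable deviation — NE.
(Down, L): Row can switch to Up (15 → 33). Not NE.
(Down, M): Row can switch to Middle (50 → 65). Not NE.
(Down, R): Row can switch to Up (35 → 68). Not NE.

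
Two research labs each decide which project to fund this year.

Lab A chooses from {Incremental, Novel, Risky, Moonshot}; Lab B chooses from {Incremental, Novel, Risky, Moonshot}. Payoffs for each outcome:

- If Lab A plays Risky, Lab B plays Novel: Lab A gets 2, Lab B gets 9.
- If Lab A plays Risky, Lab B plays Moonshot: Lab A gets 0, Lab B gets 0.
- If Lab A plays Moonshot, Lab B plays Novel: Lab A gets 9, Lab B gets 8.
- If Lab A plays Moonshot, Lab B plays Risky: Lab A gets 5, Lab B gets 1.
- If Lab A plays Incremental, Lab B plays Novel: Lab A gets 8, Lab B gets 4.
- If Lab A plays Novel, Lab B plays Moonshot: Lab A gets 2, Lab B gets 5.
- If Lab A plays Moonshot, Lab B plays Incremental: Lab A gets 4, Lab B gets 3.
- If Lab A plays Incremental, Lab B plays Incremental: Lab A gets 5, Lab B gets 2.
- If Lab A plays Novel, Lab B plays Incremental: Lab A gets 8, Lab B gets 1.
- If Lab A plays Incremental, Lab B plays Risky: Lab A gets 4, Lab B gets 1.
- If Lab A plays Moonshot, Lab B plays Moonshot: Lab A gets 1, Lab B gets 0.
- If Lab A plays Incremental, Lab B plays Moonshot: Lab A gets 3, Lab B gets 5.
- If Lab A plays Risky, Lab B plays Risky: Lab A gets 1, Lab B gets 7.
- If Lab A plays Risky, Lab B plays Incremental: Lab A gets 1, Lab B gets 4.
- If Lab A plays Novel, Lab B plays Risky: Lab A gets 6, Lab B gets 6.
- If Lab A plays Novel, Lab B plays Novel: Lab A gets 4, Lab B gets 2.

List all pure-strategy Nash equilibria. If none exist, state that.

Pure-strategy Nash equilibria: (Incremental, Moonshot); (Novel, Risky); (Moonshot, Novel)

Lab A against Incremental: payoffs 5, 8, 1, 4 → best response Novel.
Lab A against Novel: payoffs 8, 4, 2, 9 → best response Moonshot.
Lab A against Risky: payoffs 4, 6, 1, 5 → best response Novel.
Lab A against Moonshot: payoffs 3, 2, 0, 1 → best response Incremental.
Lab B against Incremental: payoffs 2, 4, 1, 5 → best response Moonshot.
Lab B against Novel: payoffs 1, 2, 6, 5 → best response Risky.
Lab B against Risky: payoffs 4, 9, 7, 0 → best response Novel.
Lab B against Moonshot: payoffs 3, 8, 1, 0 → best response Novel.
Mutual best responses: (Incremental, Moonshot); (Novel, Risky); (Moonshot, Novel).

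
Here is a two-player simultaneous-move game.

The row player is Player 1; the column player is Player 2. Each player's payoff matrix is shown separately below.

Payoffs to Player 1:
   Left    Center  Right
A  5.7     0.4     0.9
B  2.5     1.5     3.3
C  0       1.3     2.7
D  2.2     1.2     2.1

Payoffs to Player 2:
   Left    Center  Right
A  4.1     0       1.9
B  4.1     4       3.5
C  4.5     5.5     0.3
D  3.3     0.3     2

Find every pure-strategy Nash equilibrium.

Pure NE: (A, Left)

Check each profile: it is a Nash equilibrium iff no player can strictly gain by switching unilaterally.
(A, Left): Player 1 gets 5.7, best alternative 2.5; Player 2 gets 4.1, best alternative 1.9. No profitable deviation — NE.
(A, Center): Player 1 can switch to B (0.4 → 1.5). Not NE.
(A, Right): Player 1 can switch to B (0.9 → 3.3). Not NE.
(B, Left): Player 1 can switch to A (2.5 → 5.7). Not NE.
(B, Center): Player 2 can switch to Left (4 → 4.1). Not NE.
(B, Right): Player 2 can switch to Left (3.5 → 4.1). Not NE.
(C, Left): Player 1 can switch to A (0 → 5.7). Not NE.
(C, Center): Player 1 can switch to B (1.3 → 1.5). Not NE.
(C, Right): Player 1 can switch to B (2.7 → 3.3). Not NE.
(The remaining 3 profiles each have a profitable deviation by the same check.)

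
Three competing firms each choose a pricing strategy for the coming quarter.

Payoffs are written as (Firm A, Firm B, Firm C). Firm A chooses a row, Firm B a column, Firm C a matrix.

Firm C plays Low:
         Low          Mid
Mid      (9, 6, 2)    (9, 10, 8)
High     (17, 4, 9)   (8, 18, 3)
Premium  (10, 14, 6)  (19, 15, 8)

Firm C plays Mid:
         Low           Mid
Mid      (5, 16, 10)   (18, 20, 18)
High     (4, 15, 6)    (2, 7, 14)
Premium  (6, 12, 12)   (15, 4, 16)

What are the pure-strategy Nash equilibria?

Check each profile: it is a Nash equilibrium iff no player can strictly gain by switching unilaterally.
(Mid, Low, Low): Firm A can switch to High (9 → 17). Not NE.
(Mid, Low, Mid): Firm A can switch to Premium (5 → 6). Not NE.
(Mid, Mid, Low): Firm A can switch to Premium (9 → 19). Not NE.
(Mid, Mid, Mid): Firm A gets 18, best alternative 15; Firm B gets 20, best alternative 16; Firm C gets 18, best alternative 8. No profitable deviation — NE.
(High, Low, Low): Firm B can switch to Mid (4 → 18). Not NE.
(High, Low, Mid): Firm A can switch to Mid (4 → 5). Not NE.
(High, Mid, Low): Firm A can switch to Mid (8 → 9). Not NE.
(Premium, Low, Mid): Firm A gets 6, best alternative 5; Firm B gets 12, best alternative 4; Firm C gets 12, best alternative 6. No profitable deviation — NE.
(The remaining 4 profiles each have a profitable deviation by the same check.)

The pure Nash equilibria are (Mid, Mid, Mid); (Premium, Low, Mid).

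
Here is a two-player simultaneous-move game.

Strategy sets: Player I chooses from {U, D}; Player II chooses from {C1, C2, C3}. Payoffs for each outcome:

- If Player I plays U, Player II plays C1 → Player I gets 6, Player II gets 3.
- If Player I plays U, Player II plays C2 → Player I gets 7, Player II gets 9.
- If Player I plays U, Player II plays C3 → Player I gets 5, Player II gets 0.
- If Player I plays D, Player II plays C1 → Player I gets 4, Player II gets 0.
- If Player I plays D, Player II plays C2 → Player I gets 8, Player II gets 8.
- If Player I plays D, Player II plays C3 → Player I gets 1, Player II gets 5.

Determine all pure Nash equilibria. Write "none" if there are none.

Mark each player's best response to every combination of opponents' strategies; a profile where every player is best-responding is a pure Nash equilibrium.
Player I against C1: payoffs 6, 4 → best response U.
Player I against C2: payoffs 7, 8 → best response D.
Player I against C3: payoffs 5, 1 → best response U.
Player II against U: payoffs 3, 9, 0 → best response C2.
Player II against D: payoffs 0, 8, 5 → best response C2.
Mutual best responses: (D, C2).

(D, C2)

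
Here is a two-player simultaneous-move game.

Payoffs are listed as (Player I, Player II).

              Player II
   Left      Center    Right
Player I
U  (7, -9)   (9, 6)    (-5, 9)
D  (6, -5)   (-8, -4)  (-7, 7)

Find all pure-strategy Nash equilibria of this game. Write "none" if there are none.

Player I against Left: payoffs 7, 6 → best response U.
Player I against Center: payoffs 9, -8 → best response U.
Player I against Right: payoffs -5, -7 → best response U.
Player II against U: payoffs -9, 6, 9 → best response Right.
Player II against D: payoffs -5, -4, 7 → best response Right.
Mutual best responses: (U, Right).

(U, Right)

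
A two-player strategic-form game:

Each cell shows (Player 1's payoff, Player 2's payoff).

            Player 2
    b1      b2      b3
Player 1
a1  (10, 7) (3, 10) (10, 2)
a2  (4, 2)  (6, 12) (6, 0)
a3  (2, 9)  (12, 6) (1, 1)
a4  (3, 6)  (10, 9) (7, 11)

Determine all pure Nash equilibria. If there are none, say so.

Mark each player's best response to every combination of opponents' strategies; a profile where every player is best-responding is a pure Nash equilibrium.
Player 1 against b1: payoffs 10, 4, 2, 3 → best response a1.
Player 1 against b2: payoffs 3, 6, 12, 10 → best response a3.
Player 1 against b3: payoffs 10, 6, 1, 7 → best response a1.
Player 2 against a1: payoffs 7, 10, 2 → best response b2.
Player 2 against a2: payoffs 2, 12, 0 → best response b2.
Player 2 against a3: payoffs 9, 6, 1 → best response b1.
Player 2 against a4: payoffs 6, 9, 11 → best response b3.
No profile is a mutual best response for all players.

This game has no pure Nash equilibrium.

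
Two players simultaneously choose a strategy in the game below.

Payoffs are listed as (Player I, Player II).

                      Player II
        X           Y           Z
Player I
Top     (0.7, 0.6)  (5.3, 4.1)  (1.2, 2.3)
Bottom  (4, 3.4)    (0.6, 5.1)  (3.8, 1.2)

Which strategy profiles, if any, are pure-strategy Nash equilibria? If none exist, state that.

Check each profile: it is a Nash equilibrium iff no player can strictly gain by switching unilaterally.
(Top, X): Player I can switch to Bottom (0.7 → 4). Not NE.
(Top, Y): Player I gets 5.3, best alternative 0.6; Player II gets 4.1, best alternative 2.3. No profitable deviation — NE.
(Top, Z): Player I can switch to Bottom (1.2 → 3.8). Not NE.
(Bottom, X): Player II can switch to Y (3.4 → 5.1). Not NE.
(Bottom, Y): Player I can switch to Top (0.6 → 5.3). Not NE.
(Bottom, Z): Player II can switch to X (1.2 → 3.4). Not NE.

The unique pure-strategy Nash equilibrium is (Top, Y).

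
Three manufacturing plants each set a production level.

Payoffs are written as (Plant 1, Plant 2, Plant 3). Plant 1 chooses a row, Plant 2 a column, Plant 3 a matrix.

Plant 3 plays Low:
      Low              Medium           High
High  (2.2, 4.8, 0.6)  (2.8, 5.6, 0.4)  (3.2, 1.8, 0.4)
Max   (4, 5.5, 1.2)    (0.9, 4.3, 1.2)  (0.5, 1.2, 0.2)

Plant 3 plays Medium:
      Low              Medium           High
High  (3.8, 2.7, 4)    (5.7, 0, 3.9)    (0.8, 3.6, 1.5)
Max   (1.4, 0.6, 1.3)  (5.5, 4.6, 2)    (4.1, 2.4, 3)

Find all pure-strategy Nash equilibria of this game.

Mark each player's best response to every combination of opponents' strategies; a profile where every player is best-responding is a pure Nash equilibrium.
Plant 1 against (Low, Low): payoffs 2.2, 4 → best response Max.
Plant 1 against (Low, Medium): payoffs 3.8, 1.4 → best response High.
Plant 1 against (Medium, Low): payoffs 2.8, 0.9 → best response High.
Plant 1 against (Medium, Medium): payoffs 5.7, 5.5 → best response High.
Plant 1 against (High, Low): payoffs 3.2, 0.5 → best response High.
Plant 1 against (High, Medium): payoffs 0.8, 4.1 → best response Max.
Plant 2 against (High, Low): payoffs 4.8, 5.6, 1.8 → best response Medium.
Plant 2 against (High, Medium): payoffs 2.7, 0, 3.6 → best response High.
Plant 2 against (Max, Low): payoffs 5.5, 4.3, 1.2 → best response Low.
Plant 2 against (Max, Medium): payoffs 0.6, 4.6, 2.4 → best response Medium.
Plant 3 against (High, Low): payoffs 0.6, 4 → best response Medium.
Plant 3 against (High, Medium): payoffs 0.4, 3.9 → best response Medium.
Plant 3 against (High, High): payoffs 0.4, 1.5 → best response Medium.
Plant 3 against (Max, Low): payoffs 1.2, 1.3 → best response Medium.
Plant 3 against (Max, Medium): payoffs 1.2, 2 → best response Medium.
Plant 3 against (Max, High): payoffs 0.2, 3 → best response Medium.
No profile is a mutual best response for all players.

This game has no pure Nash equilibrium.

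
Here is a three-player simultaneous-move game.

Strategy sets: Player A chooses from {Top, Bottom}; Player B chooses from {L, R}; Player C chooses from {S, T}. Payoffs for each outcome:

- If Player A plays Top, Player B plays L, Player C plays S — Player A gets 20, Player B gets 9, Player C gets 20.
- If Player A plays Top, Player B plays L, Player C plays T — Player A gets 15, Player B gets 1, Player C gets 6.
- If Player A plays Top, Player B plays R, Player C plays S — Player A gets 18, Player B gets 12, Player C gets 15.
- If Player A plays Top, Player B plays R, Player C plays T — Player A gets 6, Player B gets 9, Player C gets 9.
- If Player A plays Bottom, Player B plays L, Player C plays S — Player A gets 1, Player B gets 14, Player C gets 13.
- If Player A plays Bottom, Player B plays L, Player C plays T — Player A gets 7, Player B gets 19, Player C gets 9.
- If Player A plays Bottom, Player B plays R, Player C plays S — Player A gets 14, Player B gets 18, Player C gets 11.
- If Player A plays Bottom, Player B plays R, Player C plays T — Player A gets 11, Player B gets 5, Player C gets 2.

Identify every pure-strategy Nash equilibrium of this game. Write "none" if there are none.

Pure NE: (Top, R, S)

(Top, L, S): Player B can switch to R (9 → 12). Not NE.
(Top, L, T): Player B can switch to R (1 → 9). Not NE.
(Top, R, S): Player A gets 18, best alternative 14; Player B gets 12, best alternative 9; Player C gets 15, best alternative 9. No profitable deviation — NE.
(Top, R, T): Player A can switch to Bottom (6 → 11). Not NE.
(Bottom, L, S): Player A can switch to Top (1 → 20). Not NE.
(Bottom, L, T): Player A can switch to Top (7 → 15). Not NE.
(Bottom, R, S): Player A can switch to Top (14 → 18). Not NE.
(The remaining 1 profile has a profitable deviation by the same check.)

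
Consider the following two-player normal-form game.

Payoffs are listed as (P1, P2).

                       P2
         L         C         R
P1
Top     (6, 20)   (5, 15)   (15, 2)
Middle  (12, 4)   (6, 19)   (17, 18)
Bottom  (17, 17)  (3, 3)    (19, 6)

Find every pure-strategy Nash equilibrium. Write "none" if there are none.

P1 against L: payoffs 6, 12, 17 → best response Bottom.
P1 against C: payoffs 5, 6, 3 → best response Middle.
P1 against R: payoffs 15, 17, 19 → best response Bottom.
P2 against Top: payoffs 20, 15, 2 → best response L.
P2 against Middle: payoffs 4, 19, 18 → best response C.
P2 against Bottom: payoffs 17, 3, 6 → best response L.
Mutual best responses: (Middle, C); (Bottom, L).

The pure Nash equilibria are (Middle, C) and (Bottom, L).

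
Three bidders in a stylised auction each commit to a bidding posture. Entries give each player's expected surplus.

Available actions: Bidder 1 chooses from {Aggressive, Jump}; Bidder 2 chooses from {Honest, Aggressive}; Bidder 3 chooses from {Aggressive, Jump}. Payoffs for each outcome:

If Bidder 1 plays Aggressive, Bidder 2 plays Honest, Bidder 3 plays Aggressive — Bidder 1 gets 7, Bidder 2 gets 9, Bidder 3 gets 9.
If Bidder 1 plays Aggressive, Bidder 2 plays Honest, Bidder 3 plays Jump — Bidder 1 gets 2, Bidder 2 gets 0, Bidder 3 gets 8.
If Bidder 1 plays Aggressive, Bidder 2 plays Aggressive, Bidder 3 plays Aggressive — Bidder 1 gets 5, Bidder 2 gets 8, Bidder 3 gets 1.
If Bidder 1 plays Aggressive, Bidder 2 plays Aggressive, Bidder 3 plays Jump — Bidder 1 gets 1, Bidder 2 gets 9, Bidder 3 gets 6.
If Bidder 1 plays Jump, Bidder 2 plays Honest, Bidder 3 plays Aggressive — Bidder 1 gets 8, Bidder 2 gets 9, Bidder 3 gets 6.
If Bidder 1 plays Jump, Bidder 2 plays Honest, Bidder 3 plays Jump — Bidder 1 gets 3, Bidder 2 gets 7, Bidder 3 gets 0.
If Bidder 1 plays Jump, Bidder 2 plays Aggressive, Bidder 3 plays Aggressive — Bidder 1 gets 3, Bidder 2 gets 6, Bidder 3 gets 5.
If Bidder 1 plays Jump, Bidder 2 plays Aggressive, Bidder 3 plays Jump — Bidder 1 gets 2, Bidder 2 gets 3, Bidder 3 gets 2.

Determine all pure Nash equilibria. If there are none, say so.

Bidder 1 against (Honest, Aggressive): payoffs 7, 8 → best response Jump.
Bidder 1 against (Honest, Jump): payoffs 2, 3 → best response Jump.
Bidder 1 against (Aggressive, Aggressive): payoffs 5, 3 → best response Aggressive.
Bidder 1 against (Aggressive, Jump): payoffs 1, 2 → best response Jump.
Bidder 2 against (Aggressive, Aggressive): payoffs 9, 8 → best response Honest.
Bidder 2 against (Aggressive, Jump): payoffs 0, 9 → best response Aggressive.
Bidder 2 against (Jump, Aggressive): payoffs 9, 6 → best response Honest.
Bidder 2 against (Jump, Jump): payoffs 7, 3 → best response Honest.
Bidder 3 against (Aggressive, Honest): payoffs 9, 8 → best response Aggressive.
Bidder 3 against (Aggressive, Aggressive): payoffs 1, 6 → best response Jump.
Bidder 3 against (Jump, Honest): payoffs 6, 0 → best response Aggressive.
Bidder 3 against (Jump, Aggressive): payoffs 5, 2 → best response Aggressive.
Mutual best responses: (Jump, Honest, Aggressive).

Pure NE: (Jump, Honest, Aggressive)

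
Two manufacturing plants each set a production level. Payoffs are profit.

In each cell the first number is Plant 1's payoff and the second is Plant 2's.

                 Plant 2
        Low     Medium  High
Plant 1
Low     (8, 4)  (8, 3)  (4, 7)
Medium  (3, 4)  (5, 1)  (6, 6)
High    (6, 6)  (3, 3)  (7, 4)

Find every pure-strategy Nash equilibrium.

none

(Low, Low): Plant 2 can switch to High (4 → 7). Not NE.
(Low, Medium): Plant 2 can switch to Low (3 → 4). Not NE.
(Low, High): Plant 1 can switch to Medium (4 → 6). Not NE.
(Medium, Low): Plant 1 can switch to Low (3 → 8). Not NE.
(Medium, Medium): Plant 1 can switch to Low (5 → 8). Not NE.
(Medium, High): Plant 1 can switch to High (6 → 7). Not NE.
(High, Low): Plant 1 can switch to Low (6 → 8). Not NE.
(High, Medium): Plant 1 can switch to Low (3 → 8). Not NE.
(The remaining 1 profile has a profitable deviation by the same check.)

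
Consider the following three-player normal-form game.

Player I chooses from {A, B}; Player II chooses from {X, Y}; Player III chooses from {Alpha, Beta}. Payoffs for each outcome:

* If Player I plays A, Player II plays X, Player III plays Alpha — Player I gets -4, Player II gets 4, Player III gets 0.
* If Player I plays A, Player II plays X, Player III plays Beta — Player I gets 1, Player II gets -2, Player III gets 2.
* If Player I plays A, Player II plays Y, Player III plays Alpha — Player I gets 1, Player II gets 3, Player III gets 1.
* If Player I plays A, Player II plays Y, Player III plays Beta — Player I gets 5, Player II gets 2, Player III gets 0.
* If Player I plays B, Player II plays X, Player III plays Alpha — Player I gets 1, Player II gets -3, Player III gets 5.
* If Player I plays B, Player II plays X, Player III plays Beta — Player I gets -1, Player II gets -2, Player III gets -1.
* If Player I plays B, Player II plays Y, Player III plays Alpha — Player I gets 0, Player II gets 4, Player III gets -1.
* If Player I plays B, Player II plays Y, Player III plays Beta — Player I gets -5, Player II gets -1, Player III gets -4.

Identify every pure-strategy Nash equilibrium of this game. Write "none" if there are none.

No pure-strategy Nash equilibrium.

(A, X, Alpha): Player I can switch to B (-4 → 1). Not NE.
(A, X, Beta): Player II can switch to Y (-2 → 2). Not NE.
(A, Y, Alpha): Player II can switch to X (3 → 4). Not NE.
(A, Y, Beta): Player III can switch to Alpha (0 → 1). Not NE.
(B, X, Alpha): Player II can switch to Y (-3 → 4). Not NE.
(B, X, Beta): Player I can switch to A (-1 → 1). Not NE.
(The remaining 2 profiles each have a profitable deviation by the same check.)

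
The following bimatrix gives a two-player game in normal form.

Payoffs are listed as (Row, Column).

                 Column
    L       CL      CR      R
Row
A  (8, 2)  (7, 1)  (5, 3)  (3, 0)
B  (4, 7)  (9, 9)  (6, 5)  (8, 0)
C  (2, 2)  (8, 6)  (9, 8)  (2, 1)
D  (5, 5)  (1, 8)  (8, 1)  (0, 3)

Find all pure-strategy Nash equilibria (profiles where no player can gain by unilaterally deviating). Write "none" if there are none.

Pure-strategy Nash equilibria: (B, CL); (C, CR)

Mark each player's best response to every combination of opponents' strategies; a profile where every player is best-responding is a pure Nash equilibrium.
Row against L: payoffs 8, 4, 2, 5 → best response A.
Row against CL: payoffs 7, 9, 8, 1 → best response B.
Row against CR: payoffs 5, 6, 9, 8 → best response C.
Row against R: payoffs 3, 8, 2, 0 → best response B.
Column against A: payoffs 2, 1, 3, 0 → best response CR.
Column against B: payoffs 7, 9, 5, 0 → best response CL.
Column against C: payoffs 2, 6, 8, 1 → best response CR.
Column against D: payoffs 5, 8, 1, 3 → best response CL.
Mutual best responses: (B, CL); (C, CR).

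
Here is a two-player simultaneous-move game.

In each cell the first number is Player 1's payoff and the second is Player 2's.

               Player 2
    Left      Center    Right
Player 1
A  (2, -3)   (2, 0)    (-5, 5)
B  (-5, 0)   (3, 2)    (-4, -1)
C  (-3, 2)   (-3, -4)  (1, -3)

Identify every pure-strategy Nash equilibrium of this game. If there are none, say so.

Check each profile: it is a Nash equilibrium iff no player can strictly gain by switching unilaterally.
(A, Left): Player 2 can switch to Center (-3 → 0). Not NE.
(A, Center): Player 1 can switch to B (2 → 3). Not NE.
(A, Right): Player 1 can switch to B (-5 → -4). Not NE.
(B, Left): Player 1 can switch to A (-5 → 2). Not NE.
(B, Center): Player 1 gets 3, best alternative 2; Player 2 gets 2, best alternative 0. No profitable deviation — NE.
(B, Right): Player 1 can switch to C (-4 → 1). Not NE.
(C, Left): Player 1 can switch to A (-3 → 2). Not NE.
(C, Center): Player 1 can switch to A (-3 → 2). Not NE.
(C, Right): Player 2 can switch to Left (-3 → 2). Not NE.

The unique pure-strategy Nash equilibrium is (B, Center).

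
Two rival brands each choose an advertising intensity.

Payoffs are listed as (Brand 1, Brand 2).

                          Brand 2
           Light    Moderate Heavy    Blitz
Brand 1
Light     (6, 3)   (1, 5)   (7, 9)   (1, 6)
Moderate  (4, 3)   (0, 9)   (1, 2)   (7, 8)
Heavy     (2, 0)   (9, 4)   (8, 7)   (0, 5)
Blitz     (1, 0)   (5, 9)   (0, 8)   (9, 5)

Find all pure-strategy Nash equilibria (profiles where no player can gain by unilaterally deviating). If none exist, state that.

(Heavy, Heavy)

Brand 1 against Light: payoffs 6, 4, 2, 1 → best response Light.
Brand 1 against Moderate: payoffs 1, 0, 9, 5 → best response Heavy.
Brand 1 against Heavy: payoffs 7, 1, 8, 0 → best response Heavy.
Brand 1 against Blitz: payoffs 1, 7, 0, 9 → best response Blitz.
Brand 2 against Light: payoffs 3, 5, 9, 6 → best response Heavy.
Brand 2 against Moderate: payoffs 3, 9, 2, 8 → best response Moderate.
Brand 2 against Heavy: payoffs 0, 4, 7, 5 → best response Heavy.
Brand 2 against Blitz: payoffs 0, 9, 8, 5 → best response Moderate.
Mutual best responses: (Heavy, Heavy).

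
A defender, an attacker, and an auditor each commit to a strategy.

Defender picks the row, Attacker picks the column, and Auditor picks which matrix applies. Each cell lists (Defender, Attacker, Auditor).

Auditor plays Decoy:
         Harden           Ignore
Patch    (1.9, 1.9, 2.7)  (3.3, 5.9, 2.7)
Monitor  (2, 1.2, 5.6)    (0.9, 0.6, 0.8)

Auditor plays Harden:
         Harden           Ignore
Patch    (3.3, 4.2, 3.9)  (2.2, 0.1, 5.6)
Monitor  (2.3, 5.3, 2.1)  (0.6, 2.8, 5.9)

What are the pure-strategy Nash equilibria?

The pure Nash equilibria are (Patch, Harden, Harden); (Monitor, Harden, Decoy).

Check each profile: it is a Nash equilibrium iff no player can strictly gain by switching unilaterally.
(Patch, Harden, Decoy): Defender can switch to Monitor (1.9 → 2). Not NE.
(Patch, Harden, Harden): Defender gets 3.3, best alternative 2.3; Attacker gets 4.2, best alternative 0.1; Auditor gets 3.9, best alternative 2.7. No profitable deviation — NE.
(Patch, Ignore, Decoy): Auditor can switch to Harden (2.7 → 5.6). Not NE.
(Patch, Ignore, Harden): Attacker can switch to Harden (0.1 → 4.2). Not NE.
(Monitor, Harden, Decoy): Defender gets 2, best alternative 1.9; Attacker gets 1.2, best alternative 0.6; Auditor gets 5.6, best alternative 2.1. No profitable deviation — NE.
(Monitor, Harden, Harden): Defender can switch to Patch (2.3 → 3.3). Not NE.
(Monitor, Ignore, Decoy): Defender can switch to Patch (0.9 → 3.3). Not NE.
(Monitor, Ignore, Harden): Defender can switch to Patch (0.6 → 2.2). Not NE.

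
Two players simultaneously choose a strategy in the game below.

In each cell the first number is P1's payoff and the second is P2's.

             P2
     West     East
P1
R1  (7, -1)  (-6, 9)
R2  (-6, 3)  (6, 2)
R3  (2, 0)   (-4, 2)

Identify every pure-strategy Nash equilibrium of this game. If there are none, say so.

No pure-strategy Nash equilibrium.

P1 against West: payoffs 7, -6, 2 → best response R1.
P1 against East: payoffs -6, 6, -4 → best response R2.
P2 against R1: payoffs -1, 9 → best response East.
P2 against R2: payoffs 3, 2 → best response West.
P2 against R3: payoffs 0, 2 → best response East.
No profile is a mutual best response for all players.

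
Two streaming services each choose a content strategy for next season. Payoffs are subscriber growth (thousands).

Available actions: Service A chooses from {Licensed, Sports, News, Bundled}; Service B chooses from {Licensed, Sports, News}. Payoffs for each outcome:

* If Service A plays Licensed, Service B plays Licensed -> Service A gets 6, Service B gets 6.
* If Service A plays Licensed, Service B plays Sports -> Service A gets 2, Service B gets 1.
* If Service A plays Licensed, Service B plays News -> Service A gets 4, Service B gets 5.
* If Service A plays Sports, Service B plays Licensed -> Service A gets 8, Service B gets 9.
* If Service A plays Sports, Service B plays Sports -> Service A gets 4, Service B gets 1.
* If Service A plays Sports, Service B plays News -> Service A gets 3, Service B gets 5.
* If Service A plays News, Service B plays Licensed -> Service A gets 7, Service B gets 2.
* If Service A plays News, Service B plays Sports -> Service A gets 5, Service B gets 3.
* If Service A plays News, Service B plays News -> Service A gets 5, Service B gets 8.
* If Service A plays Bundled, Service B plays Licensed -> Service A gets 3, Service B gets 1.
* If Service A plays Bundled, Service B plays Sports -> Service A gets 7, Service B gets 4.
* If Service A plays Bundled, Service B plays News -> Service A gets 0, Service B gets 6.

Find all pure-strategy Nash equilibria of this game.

For each strategy profile, look for a profitable unilateral deviation.
(Licensed, Licensed): Service A can switch to Sports (6 → 8). Not NE.
(Licensed, Sports): Service A can switch to Sports (2 → 4). Not NE.
(Licensed, News): Service A can switch to News (4 → 5). Not NE.
(Sports, Licensed): Service A gets 8, best alternative 7; Service B gets 9, best alternative 5. No profitable deviation — NE.
(Sports, Sports): Service A can switch to News (4 → 5). Not NE.
(Sports, News): Service A can switch to Licensed (3 → 4). Not NE.
(News, Licensed): Service A can switch to Sports (7 → 8). Not NE.
(News, News): Service A gets 5, best alternative 4; Service B gets 8, best alternative 3. No profitable deviation — NE.
(The remaining 4 profiles each have a profitable deviation by the same check.)

Pure-strategy Nash equilibria: (Sports, Licensed), (News, News)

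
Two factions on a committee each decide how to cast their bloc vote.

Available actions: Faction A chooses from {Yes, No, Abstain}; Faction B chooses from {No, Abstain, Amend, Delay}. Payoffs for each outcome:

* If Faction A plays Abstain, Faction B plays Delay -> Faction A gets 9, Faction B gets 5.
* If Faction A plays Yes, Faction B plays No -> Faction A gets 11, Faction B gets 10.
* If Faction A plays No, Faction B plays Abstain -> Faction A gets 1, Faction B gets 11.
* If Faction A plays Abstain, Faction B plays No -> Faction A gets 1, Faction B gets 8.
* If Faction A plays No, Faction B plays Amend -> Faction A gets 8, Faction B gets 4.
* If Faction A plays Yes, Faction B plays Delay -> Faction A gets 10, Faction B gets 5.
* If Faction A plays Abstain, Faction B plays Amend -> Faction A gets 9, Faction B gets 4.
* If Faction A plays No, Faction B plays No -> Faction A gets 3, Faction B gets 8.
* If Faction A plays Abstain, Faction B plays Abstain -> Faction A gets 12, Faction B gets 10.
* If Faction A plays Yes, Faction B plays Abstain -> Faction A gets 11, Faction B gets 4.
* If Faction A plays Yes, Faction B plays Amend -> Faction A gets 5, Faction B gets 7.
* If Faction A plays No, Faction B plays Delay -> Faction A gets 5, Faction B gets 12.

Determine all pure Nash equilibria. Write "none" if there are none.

Pure-strategy Nash equilibria: (Yes, No); (Abstain, Abstain)

Faction A against No: payoffs 11, 3, 1 → best response Yes.
Faction A against Abstain: payoffs 11, 1, 12 → best response Abstain.
Faction A against Amend: payoffs 5, 8, 9 → best response Abstain.
Faction A against Delay: payoffs 10, 5, 9 → best response Yes.
Faction B against Yes: payoffs 10, 4, 7, 5 → best response No.
Faction B against No: payoffs 8, 11, 4, 12 → best response Delay.
Faction B against Abstain: payoffs 8, 10, 4, 5 → best response Abstain.
Mutual best responses: (Yes, No); (Abstain, Abstain).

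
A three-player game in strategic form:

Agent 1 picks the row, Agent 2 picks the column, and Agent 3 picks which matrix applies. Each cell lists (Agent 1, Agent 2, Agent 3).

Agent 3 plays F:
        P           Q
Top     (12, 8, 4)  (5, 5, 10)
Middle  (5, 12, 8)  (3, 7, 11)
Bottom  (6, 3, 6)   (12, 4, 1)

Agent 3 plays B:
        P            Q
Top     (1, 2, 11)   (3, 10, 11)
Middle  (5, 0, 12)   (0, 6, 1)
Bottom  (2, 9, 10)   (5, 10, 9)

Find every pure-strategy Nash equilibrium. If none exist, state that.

(Top, P, F): Agent 3 can switch to B (4 → 11). Not NE.
(Top, P, B): Agent 1 can switch to Middle (1 → 5). Not NE.
(Top, Q, F): Agent 1 can switch to Bottom (5 → 12). Not NE.
(Top, Q, B): Agent 1 can switch to Bottom (3 → 5). Not NE.
(Middle, P, F): Agent 1 can switch to Top (5 → 12). Not NE.
(Middle, P, B): Agent 2 can switch to Q (0 → 6). Not NE.
(Middle, Q, F): Agent 1 can switch to Top (3 → 5). Not NE.
(Middle, Q, B): Agent 1 can switch to Top (0 → 3). Not NE.
(Bottom, P, F): Agent 1 can switch to Top (6 → 12). Not NE.
(Bottom, P, B): Agent 1 can switch to Middle (2 → 5). Not NE.
(Bottom, Q, B): Agent 1 gets 5, best alternative 3; Agent 2 gets 10, best alternative 9; Agent 3 gets 9, best alternative 1. No profitable deviation — NE.
(The remaining 1 profile has a profitable deviation by the same check.)

(Bottom, Q, B)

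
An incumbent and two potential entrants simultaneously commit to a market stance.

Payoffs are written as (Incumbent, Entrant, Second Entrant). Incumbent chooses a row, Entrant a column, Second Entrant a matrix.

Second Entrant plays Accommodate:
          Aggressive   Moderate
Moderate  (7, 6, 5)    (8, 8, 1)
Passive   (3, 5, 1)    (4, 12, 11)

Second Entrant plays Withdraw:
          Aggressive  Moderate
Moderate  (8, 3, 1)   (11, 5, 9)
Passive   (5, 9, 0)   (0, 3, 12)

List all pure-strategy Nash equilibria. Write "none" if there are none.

(Moderate, Aggressive, Accommodate): Entrant can switch to Moderate (6 → 8). Not NE.
(Moderate, Aggressive, Withdraw): Entrant can switch to Moderate (3 → 5). Not NE.
(Moderate, Moderate, Accommodate): Second Entrant can switch to Withdraw (1 → 9). Not NE.
(Moderate, Moderate, Withdraw): Incumbent gets 11, best alternative 0; Entrant gets 5, best alternative 3; Second Entrant gets 9, best alternative 1. No profitable deviation — NE.
(Passive, Aggressive, Accommodate): Incumbent can switch to Moderate (3 → 7). Not NE.
(Passive, Aggressive, Withdraw): Incumbent can switch to Moderate (5 → 8). Not NE.
(Passive, Moderate, Accommodate): Incumbent can switch to Moderate (4 → 8). Not NE.
(Passive, Moderate, Withdraw): Incumbent can switch to Moderate (0 → 11). Not NE.

The unique pure-strategy Nash equilibrium is (Moderate, Moderate, Withdraw).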